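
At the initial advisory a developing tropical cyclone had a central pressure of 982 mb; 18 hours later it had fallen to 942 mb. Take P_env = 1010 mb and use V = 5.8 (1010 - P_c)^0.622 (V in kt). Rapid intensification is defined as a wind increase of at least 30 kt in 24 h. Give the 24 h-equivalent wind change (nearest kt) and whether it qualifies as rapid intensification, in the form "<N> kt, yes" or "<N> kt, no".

V₁: ΔP = 28, V ≈ 5.8 × 28^0.622 ≈ 46.09 kt.
V₂: ΔP = 68, V ≈ 5.8 × 68^0.622 ≈ 80.03 kt.
ΔV over 18 h = 33.94 kt → 24 h equivalent = 33.94 × 24/18 ≈ 45.25 kt.
45 kt ≥ 30 kt ⇒ rapid intensification.

45 kt, yes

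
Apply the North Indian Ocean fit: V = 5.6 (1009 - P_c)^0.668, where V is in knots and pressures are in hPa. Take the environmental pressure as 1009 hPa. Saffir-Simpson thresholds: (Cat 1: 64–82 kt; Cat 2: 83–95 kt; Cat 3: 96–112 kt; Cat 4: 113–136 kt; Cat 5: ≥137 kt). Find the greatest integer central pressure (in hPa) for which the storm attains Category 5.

Category 5 begins at V = 137 kt.
Required ΔP = (137/5.6)^(1/0.668) = 24.464^1.497 ≈ 119.85 hPa.
P_c ≤ 1009 − 119.85 = 889.15, so the highest integer P_c is 889 hPa.

889 hPa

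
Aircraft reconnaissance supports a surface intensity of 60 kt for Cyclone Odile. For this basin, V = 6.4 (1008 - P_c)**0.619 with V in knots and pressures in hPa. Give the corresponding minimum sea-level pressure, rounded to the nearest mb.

ΔP = (V / 6.4)^(1/0.619) = (60/6.4)^1.616.
60/6.4 = 9.375; 9.375^1.616 ≈ 37.17 mb.
P_c = 1008 − 37.17 = 970.83 ≈ 971 mb.

971 mb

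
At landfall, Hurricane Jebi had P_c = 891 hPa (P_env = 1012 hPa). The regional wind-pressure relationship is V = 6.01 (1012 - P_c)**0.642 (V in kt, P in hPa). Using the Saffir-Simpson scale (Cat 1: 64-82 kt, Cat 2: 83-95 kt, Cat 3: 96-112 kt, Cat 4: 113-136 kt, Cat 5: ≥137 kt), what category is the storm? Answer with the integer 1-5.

ΔP = 1012 − 891 = 121 hPa.
V ≈ 6.01 × 121^0.642 = 6.01 × 21.73 ≈ 131 kt.
131 kt falls in the Category 4 band.

4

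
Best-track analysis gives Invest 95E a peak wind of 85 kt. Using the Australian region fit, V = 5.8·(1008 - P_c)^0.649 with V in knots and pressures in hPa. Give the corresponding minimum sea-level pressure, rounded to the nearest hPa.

945 hPa

ΔP = (V / 5.8)^(1/0.649) = (85/5.8)^1.541.
85/5.8 = 14.655; 14.655^1.541 ≈ 62.60 hPa.
P_c = 1008 − 62.60 = 945.40 ≈ 945 hPa.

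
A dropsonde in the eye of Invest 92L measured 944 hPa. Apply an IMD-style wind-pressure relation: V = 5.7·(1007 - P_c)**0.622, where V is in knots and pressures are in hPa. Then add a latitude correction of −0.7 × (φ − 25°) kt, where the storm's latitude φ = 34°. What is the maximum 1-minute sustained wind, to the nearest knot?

ΔP = 1007 − 944 = 63 hPa.
63^0.622 ≈ 13.158.
V ≈ 5.7 × 13.158 ≈ 75.0 kt.
Latitude correction: −0.7 × (34 − 25) = -6.3 kt.
Corrected V ≈ 68.7 kt → 69 kt.

69 kt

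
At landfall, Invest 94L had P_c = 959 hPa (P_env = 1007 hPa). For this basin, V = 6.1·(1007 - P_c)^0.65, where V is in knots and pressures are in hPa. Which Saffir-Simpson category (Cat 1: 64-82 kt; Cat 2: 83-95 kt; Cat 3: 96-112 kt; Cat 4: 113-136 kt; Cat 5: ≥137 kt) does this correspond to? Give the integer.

1

ΔP = 1007 − 959 = 48 hPa.
V ≈ 6.1 × 48^0.65 = 6.1 × 12.38 ≈ 76 kt.
76 kt falls in the Category 1 band.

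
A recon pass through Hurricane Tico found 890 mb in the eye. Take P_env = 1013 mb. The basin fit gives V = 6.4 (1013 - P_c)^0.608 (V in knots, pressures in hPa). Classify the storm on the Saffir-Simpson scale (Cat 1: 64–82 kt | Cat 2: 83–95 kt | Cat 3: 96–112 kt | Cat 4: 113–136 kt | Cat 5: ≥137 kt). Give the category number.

4

ΔP = 1013 − 890 = 123 mb.
V ≈ 6.4 × 123^0.608 = 6.4 × 18.65 ≈ 119 kt.
119 kt falls in the Category 4 band.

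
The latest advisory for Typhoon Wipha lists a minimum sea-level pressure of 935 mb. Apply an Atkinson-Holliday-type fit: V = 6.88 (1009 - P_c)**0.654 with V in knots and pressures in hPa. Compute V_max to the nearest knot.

ΔP = 1009 − 935 = 74 mb.
74^0.654 ≈ 16.691.
V ≈ 6.88 × 16.691 ≈ 114.8 kt.

115 kt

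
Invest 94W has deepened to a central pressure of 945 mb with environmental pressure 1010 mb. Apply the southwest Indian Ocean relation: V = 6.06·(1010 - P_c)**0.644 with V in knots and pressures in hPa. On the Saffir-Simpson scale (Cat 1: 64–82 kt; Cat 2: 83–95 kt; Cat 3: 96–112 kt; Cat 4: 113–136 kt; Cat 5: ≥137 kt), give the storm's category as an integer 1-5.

2

ΔP = 1010 − 945 = 65 mb.
V ≈ 6.06 × 65^0.644 = 6.06 × 14.71 ≈ 89 kt.
89 kt falls in the Category 2 band.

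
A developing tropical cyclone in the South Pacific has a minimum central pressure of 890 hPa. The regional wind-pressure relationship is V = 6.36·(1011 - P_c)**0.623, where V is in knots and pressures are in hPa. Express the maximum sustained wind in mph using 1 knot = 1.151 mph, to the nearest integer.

145 mph

ΔP = 1011 − 890 = 121 hPa.
V ≈ 6.36 × 121^0.623 = 6.36 × 19.842 ≈ 126.192 kt.
126.192 × 1.151 ≈ 145.25 mph → 145 mph.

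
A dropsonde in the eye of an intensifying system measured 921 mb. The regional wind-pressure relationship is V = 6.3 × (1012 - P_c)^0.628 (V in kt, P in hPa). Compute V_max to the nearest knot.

ΔP = 1012 − 921 = 91 mb.
91^0.628 ≈ 16.993.
V ≈ 6.3 × 16.993 ≈ 107.1 kt.

107 kt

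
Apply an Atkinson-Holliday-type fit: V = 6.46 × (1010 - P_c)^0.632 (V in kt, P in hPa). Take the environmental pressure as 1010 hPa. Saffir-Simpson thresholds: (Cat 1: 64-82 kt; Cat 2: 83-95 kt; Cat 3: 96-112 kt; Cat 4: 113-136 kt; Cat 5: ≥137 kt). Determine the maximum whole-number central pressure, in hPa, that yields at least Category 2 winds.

953 hPa

Category 2 begins at V = 83 kt.
Required ΔP = (83/6.46)^(1/0.632) = 12.848^1.582 ≈ 56.82 hPa.
P_c ≤ 1010 − 56.82 = 953.18, so the highest integer P_c is 953 hPa.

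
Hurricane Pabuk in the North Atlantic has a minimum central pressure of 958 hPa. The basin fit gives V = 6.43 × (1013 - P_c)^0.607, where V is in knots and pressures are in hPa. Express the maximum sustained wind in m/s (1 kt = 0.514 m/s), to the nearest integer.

38 m/s

ΔP = 1013 − 958 = 55 hPa.
V ≈ 6.43 × 55^0.607 = 6.43 × 11.387 ≈ 73.217 kt.
73.217 × 0.514 ≈ 37.63 m/s → 38 m/s.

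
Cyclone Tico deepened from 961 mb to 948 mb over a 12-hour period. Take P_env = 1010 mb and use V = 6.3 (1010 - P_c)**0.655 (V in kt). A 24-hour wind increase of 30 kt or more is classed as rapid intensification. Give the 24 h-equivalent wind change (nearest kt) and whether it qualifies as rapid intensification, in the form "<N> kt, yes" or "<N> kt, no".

V₁: ΔP = 49, V ≈ 6.3 × 49^0.655 ≈ 80.62 kt.
V₂: ΔP = 62, V ≈ 6.3 × 62^0.655 ≈ 94.05 kt.
ΔV over 12 h = 13.43 kt → 24 h equivalent = 13.43 × 24/12 ≈ 26.86 kt.
27 kt < 30 kt ⇒ not rapid intensification.

27 kt, no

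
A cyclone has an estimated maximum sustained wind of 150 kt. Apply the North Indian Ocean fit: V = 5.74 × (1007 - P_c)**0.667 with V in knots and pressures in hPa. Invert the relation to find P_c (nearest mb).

874 mb

ΔP = (V / 5.74)^(1/0.667) = (150/5.74)^1.499.
150/5.74 = 26.132; 26.132^1.499 ≈ 133.26 mb.
P_c = 1007 − 133.26 = 873.74 ≈ 874 mb.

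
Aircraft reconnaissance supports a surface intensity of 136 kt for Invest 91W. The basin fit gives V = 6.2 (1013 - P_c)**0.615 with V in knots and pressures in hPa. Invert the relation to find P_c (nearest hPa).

861 hPa

ΔP = (V / 6.2)^(1/0.615) = (136/6.2)^1.626.
136/6.2 = 21.935; 21.935^1.626 ≈ 151.61 hPa.
P_c = 1013 − 151.61 = 861.39 ≈ 861 hPa.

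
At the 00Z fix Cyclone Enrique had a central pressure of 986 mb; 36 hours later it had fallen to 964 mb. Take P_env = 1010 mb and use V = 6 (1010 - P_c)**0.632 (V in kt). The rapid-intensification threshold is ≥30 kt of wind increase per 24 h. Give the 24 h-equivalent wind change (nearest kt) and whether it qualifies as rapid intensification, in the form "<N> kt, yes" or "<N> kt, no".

15 kt, no

V₁: ΔP = 24, V ≈ 6 × 24^0.632 ≈ 44.71 kt.
V₂: ΔP = 46, V ≈ 6 × 46^0.632 ≈ 67.46 kt.
ΔV over 36 h = 22.75 kt → 24 h equivalent = 22.75 × 24/36 ≈ 15.17 kt.
15 kt < 30 kt ⇒ not rapid intensification.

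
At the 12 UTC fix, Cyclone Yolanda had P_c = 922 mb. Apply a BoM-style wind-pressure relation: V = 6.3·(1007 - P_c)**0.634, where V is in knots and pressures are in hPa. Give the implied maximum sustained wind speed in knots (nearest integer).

ΔP = 1007 − 922 = 85 mb.
85^0.634 ≈ 16.721.
V ≈ 6.3 × 16.721 ≈ 105.3 kt.

105 kt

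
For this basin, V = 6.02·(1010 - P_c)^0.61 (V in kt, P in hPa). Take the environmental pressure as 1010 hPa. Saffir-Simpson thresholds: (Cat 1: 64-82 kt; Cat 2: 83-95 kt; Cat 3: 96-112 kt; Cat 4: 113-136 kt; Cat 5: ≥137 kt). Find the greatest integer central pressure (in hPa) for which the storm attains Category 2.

936 hPa

Category 2 begins at V = 83 kt.
Required ΔP = (83/6.02)^(1/0.61) = 13.787^1.639 ≈ 73.79 hPa.
P_c ≤ 1010 − 73.79 = 936.21, so the highest integer P_c is 936 hPa.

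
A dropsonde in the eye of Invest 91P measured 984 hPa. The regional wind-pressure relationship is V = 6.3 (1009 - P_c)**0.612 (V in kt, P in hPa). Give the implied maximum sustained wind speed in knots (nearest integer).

45 kt

ΔP = 1009 − 984 = 25 hPa.
25^0.612 ≈ 7.170.
V ≈ 6.3 × 7.170 ≈ 45.2 kt.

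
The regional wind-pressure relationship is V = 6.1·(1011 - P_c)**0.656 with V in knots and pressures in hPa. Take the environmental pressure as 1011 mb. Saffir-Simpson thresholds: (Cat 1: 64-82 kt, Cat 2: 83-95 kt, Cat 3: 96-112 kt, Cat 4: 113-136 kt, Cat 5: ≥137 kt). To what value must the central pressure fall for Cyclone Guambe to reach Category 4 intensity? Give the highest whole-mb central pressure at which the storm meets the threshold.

Category 4 begins at V = 113 kt.
Required ΔP = (113/6.1)^(1/0.656) = 18.525^1.524 ≈ 85.61 mb.
P_c ≤ 1011 − 85.61 = 925.39, so the highest integer P_c is 925 mb.

925 mb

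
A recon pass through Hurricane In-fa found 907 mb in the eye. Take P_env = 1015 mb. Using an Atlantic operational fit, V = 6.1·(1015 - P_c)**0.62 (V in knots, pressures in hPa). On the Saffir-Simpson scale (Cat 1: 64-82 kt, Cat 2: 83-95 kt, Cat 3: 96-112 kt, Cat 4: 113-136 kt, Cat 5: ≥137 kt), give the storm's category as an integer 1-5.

3

ΔP = 1015 − 907 = 108 mb.
V ≈ 6.1 × 108^0.62 = 6.1 × 18.23 ≈ 111 kt.
111 kt falls in the Category 3 band.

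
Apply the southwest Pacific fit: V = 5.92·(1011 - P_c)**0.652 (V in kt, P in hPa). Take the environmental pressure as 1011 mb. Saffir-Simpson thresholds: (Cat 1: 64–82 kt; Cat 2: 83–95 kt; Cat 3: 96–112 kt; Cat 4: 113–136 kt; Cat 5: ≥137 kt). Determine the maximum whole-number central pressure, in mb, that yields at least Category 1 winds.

Category 1 begins at V = 64 kt.
Required ΔP = (64/5.92)^(1/0.652) = 10.811^1.534 ≈ 38.52 mb.
P_c ≤ 1011 − 38.52 = 972.48, so the highest integer P_c is 972 mb.

972 mb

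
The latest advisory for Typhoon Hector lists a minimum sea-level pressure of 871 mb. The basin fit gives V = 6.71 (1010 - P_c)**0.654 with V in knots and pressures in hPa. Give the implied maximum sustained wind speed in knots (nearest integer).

169 kt

ΔP = 1010 − 871 = 139 mb.
139^0.654 ≈ 25.208.
V ≈ 6.71 × 25.208 ≈ 169.1 kt.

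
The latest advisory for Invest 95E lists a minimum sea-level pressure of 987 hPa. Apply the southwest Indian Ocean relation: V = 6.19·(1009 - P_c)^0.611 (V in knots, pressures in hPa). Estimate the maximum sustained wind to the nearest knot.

ΔP = 1009 − 987 = 22 hPa.
22^0.611 ≈ 6.610.
V ≈ 6.19 × 6.610 ≈ 40.9 kt.

41 kt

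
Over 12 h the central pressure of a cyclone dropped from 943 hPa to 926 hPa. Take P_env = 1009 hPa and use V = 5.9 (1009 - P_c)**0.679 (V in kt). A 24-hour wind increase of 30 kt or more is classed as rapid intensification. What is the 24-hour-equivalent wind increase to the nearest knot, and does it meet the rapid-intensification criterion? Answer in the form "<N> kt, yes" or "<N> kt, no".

34 kt, yes

V₁: ΔP = 66, V ≈ 5.9 × 66^0.679 ≈ 101.47 kt.
V₂: ΔP = 83, V ≈ 5.9 × 83^0.679 ≈ 118.55 kt.
ΔV over 12 h = 17.08 kt → 24 h equivalent = 17.08 × 24/12 ≈ 34.16 kt.
34 kt ≥ 30 kt ⇒ rapid intensification.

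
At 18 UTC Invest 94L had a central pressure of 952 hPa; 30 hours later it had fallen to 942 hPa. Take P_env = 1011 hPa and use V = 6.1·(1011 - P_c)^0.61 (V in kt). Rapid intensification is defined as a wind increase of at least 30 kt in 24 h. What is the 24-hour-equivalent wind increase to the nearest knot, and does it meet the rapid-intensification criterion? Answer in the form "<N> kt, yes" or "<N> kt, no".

V₁: ΔP = 59, V ≈ 6.1 × 59^0.61 ≈ 73.38 kt.
V₂: ΔP = 69, V ≈ 6.1 × 69^0.61 ≈ 80.73 kt.
ΔV over 30 h = 7.35 kt → 24 h equivalent = 7.35 × 24/30 ≈ 5.88 kt.
6 kt < 30 kt ⇒ not rapid intensification.

6 kt, no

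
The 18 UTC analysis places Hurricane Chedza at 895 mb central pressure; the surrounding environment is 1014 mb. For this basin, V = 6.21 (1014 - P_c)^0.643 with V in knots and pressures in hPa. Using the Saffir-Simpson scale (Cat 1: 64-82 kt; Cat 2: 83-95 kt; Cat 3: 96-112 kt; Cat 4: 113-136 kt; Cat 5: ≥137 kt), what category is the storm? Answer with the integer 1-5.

ΔP = 1014 − 895 = 119 mb.
V ≈ 6.21 × 119^0.643 = 6.21 × 21.61 ≈ 134 kt.
134 kt falls in the Category 4 band.

4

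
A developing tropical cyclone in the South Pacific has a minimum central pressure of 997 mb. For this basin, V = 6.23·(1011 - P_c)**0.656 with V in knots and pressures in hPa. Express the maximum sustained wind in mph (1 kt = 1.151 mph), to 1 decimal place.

40.5 mph

ΔP = 1011 − 997 = 14 mb.
V ≈ 6.23 × 14^0.656 = 6.23 × 5.648 ≈ 35.184 kt.
35.184 × 1.151 ≈ 40.50 mph → 40.5 mph.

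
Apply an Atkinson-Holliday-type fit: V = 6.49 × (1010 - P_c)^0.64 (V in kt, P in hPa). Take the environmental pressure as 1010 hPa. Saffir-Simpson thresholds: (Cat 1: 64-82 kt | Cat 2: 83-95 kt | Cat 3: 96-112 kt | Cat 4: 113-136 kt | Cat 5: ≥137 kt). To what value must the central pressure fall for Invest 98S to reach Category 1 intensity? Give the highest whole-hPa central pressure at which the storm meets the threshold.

974 hPa

Category 1 begins at V = 64 kt.
Required ΔP = (64/6.49)^(1/0.64) = 9.861^1.562 ≈ 35.73 hPa.
P_c ≤ 1010 − 35.73 = 974.27, so the highest integer P_c is 974 hPa.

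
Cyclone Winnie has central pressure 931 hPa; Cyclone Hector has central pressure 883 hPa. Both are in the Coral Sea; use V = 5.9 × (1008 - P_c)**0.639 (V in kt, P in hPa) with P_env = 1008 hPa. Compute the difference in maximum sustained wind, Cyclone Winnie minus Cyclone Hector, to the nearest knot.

Cyclone Winnie: ΔP = 77; V ≈ 5.9 × 77^0.639 ≈ 94.69 kt.
Cyclone Hector: ΔP = 125; V ≈ 5.9 × 125^0.639 ≈ 129.06 kt.
Difference ≈ 94.69 − 129.06 = -34.37 → -34 kt.

-34 kt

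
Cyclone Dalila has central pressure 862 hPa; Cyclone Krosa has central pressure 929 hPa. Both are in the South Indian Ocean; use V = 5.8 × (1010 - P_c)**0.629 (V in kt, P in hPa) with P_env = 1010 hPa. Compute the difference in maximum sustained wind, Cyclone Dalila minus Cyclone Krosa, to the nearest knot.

Cyclone Dalila: ΔP = 148; V ≈ 5.8 × 148^0.629 ≈ 134.44 kt.
Cyclone Krosa: ΔP = 81; V ≈ 5.8 × 81^0.629 ≈ 92.02 kt.
Difference ≈ 134.44 − 92.02 = 42.42 → 42 kt.

42 kt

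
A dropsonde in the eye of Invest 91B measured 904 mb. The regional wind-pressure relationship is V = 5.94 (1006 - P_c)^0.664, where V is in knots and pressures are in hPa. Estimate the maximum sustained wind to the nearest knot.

ΔP = 1006 − 904 = 102 mb.
102^0.664 ≈ 21.563.
V ≈ 5.94 × 21.563 ≈ 128.1 kt.

128 kt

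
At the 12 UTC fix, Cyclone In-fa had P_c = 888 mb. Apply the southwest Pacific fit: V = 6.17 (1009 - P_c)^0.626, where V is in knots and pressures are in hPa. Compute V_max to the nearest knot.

ΔP = 1009 − 888 = 121 mb.
121^0.626 ≈ 20.129.
V ≈ 6.17 × 20.129 ≈ 124.2 kt.

124 kt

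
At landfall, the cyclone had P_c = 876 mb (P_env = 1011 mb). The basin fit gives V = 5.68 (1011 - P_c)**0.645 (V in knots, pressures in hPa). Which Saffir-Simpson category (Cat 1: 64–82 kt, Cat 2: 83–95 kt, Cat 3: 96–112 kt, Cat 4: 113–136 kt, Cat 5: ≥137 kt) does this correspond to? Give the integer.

4

ΔP = 1011 − 876 = 135 mb.
V ≈ 5.68 × 135^0.645 = 5.68 × 23.66 ≈ 134 kt.
134 kt falls in the Category 4 band.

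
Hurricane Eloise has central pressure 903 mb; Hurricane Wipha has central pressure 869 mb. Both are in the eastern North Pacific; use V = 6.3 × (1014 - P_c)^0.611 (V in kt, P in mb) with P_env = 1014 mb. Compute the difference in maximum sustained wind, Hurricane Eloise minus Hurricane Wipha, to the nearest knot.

-20 kt

Hurricane Eloise: ΔP = 111; V ≈ 6.3 × 111^0.611 ≈ 111.95 kt.
Hurricane Wipha: ΔP = 145; V ≈ 6.3 × 145^0.611 ≈ 131.81 kt.
Difference ≈ 111.95 − 131.81 = -19.86 → -20 kt.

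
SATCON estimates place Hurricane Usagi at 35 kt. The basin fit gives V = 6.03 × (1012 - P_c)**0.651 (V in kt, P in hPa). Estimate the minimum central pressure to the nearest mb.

997 mb

ΔP = (V / 6.03)^(1/0.651) = (35/6.03)^1.536.
35/6.03 = 5.804; 5.804^1.536 ≈ 14.90 mb.
P_c = 1012 − 14.90 = 997.10 ≈ 997 mb.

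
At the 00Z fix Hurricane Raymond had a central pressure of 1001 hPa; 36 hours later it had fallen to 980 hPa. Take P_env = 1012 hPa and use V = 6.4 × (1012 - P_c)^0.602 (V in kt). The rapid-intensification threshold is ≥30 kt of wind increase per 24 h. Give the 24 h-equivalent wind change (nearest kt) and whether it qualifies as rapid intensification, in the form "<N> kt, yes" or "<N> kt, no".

V₁: ΔP = 11, V ≈ 6.4 × 11^0.602 ≈ 27.11 kt.
V₂: ΔP = 32, V ≈ 6.4 × 32^0.602 ≈ 51.56 kt.
ΔV over 36 h = 24.45 kt → 24 h equivalent = 24.45 × 24/36 ≈ 16.30 kt.
16 kt < 30 kt ⇒ not rapid intensification.

16 kt, no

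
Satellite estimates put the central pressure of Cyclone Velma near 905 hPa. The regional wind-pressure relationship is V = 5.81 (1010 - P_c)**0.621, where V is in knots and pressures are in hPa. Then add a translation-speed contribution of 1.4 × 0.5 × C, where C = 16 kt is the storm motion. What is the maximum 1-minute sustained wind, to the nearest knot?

116 kt

ΔP = 1010 − 905 = 105 hPa.
105^0.621 ≈ 17.995.
V ≈ 5.81 × 17.995 ≈ 104.6 kt.
Translation term: 1.4 × 0.5 × 16 = 11.2 kt.
Corrected V ≈ 115.8 kt → 116 kt.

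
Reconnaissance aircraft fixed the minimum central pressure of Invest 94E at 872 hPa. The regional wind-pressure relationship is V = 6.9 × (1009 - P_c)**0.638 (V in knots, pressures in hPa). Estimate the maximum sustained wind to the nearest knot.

159 kt

ΔP = 1009 − 872 = 137 hPa.
137^0.638 ≈ 23.080.
V ≈ 6.9 × 23.080 ≈ 159.2 kt.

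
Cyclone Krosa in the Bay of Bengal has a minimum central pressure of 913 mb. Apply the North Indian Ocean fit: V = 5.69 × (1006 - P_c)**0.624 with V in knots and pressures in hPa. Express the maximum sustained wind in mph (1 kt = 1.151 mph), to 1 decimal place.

110.8 mph

ΔP = 1006 − 913 = 93 mb.
V ≈ 5.69 × 93^0.624 = 5.69 × 16.917 ≈ 96.260 kt.
96.260 × 1.151 ≈ 110.80 mph → 110.8 mph.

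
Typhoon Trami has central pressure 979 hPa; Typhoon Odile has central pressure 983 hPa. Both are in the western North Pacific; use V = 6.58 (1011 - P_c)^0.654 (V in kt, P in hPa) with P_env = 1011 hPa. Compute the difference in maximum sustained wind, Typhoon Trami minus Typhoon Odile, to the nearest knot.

Typhoon Trami: ΔP = 32; V ≈ 6.58 × 32^0.654 ≈ 63.47 kt.
Typhoon Odile: ΔP = 28; V ≈ 6.58 × 28^0.654 ≈ 58.17 kt.
Difference ≈ 63.47 − 58.17 = 5.30 → 5 kt.

5 kt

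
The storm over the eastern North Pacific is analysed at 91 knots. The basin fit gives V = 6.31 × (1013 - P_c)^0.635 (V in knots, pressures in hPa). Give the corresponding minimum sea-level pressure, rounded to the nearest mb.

ΔP = (V / 6.31)^(1/0.635) = (91/6.31)^1.575.
91/6.31 = 14.422; 14.422^1.575 ≈ 66.87 mb.
P_c = 1013 − 66.87 = 946.13 ≈ 946 mb.

946 mb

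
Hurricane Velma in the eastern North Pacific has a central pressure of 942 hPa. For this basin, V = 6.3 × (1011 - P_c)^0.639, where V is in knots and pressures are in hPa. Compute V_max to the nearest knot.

94 kt

ΔP = 1011 − 942 = 69 hPa.
69^0.639 ≈ 14.963.
V ≈ 6.3 × 14.963 ≈ 94.3 kt.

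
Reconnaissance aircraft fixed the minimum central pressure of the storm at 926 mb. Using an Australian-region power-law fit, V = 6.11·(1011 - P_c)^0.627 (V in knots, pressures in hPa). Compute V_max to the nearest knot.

ΔP = 1011 − 926 = 85 mb.
85^0.627 ≈ 16.209.
V ≈ 6.11 × 16.209 ≈ 99.0 kt.

99 kt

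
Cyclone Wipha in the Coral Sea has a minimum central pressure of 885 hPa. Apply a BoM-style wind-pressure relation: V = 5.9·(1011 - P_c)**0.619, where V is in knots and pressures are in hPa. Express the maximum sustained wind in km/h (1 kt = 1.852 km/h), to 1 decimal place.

ΔP = 1011 − 885 = 126 hPa.
V ≈ 5.9 × 126^0.619 = 5.9 × 19.959 ≈ 117.756 kt.
117.756 × 1.852 ≈ 218.08 km/h → 218.1 km/h.

218.1 km/h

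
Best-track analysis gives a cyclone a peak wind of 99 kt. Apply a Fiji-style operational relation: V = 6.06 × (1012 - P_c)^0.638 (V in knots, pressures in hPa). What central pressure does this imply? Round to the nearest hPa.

ΔP = (V / 6.06)^(1/0.638) = (99/6.06)^1.567.
99/6.06 = 16.337; 16.337^1.567 ≈ 79.71 hPa.
P_c = 1012 − 79.71 = 932.29 ≈ 932 hPa.

932 hPa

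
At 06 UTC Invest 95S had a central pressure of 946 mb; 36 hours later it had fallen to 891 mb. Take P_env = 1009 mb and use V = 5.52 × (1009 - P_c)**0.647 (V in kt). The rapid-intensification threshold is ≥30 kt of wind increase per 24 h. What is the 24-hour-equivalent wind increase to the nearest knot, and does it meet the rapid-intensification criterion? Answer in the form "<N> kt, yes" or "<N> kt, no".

27 kt, no

V₁: ΔP = 63, V ≈ 5.52 × 63^0.647 ≈ 80.56 kt.
V₂: ΔP = 118, V ≈ 5.52 × 118^0.647 ≈ 120.91 kt.
ΔV over 36 h = 40.35 kt → 24 h equivalent = 40.35 × 24/36 ≈ 26.90 kt.
27 kt < 30 kt ⇒ not rapid intensification.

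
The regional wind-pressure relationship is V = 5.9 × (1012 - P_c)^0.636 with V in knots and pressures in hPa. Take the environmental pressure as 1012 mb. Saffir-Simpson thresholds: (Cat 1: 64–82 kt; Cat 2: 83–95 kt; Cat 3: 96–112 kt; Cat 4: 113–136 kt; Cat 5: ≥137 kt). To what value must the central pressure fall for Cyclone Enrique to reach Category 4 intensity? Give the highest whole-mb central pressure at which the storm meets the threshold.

908 mb

Category 4 begins at V = 113 kt.
Required ΔP = (113/5.9)^(1/0.636) = 19.153^1.572 ≈ 103.77 mb.
P_c ≤ 1012 − 103.77 = 908.23, so the highest integer P_c is 908 mb.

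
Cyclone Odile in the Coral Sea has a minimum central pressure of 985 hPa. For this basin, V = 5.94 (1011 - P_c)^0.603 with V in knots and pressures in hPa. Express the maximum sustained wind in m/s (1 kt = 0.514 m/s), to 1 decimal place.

ΔP = 1011 − 985 = 26 hPa.
V ≈ 5.94 × 26^0.603 = 5.94 × 7.132 ≈ 42.366 kt.
42.366 × 0.514 ≈ 21.78 m/s → 21.8 m/s.

21.8 m/s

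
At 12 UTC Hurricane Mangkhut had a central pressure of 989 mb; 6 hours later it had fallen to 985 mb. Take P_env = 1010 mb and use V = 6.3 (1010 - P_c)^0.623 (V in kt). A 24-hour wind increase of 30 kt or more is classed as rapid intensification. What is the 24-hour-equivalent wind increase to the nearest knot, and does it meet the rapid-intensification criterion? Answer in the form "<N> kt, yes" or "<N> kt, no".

19 kt, no

V₁: ΔP = 21, V ≈ 6.3 × 21^0.623 ≈ 41.98 kt.
V₂: ΔP = 25, V ≈ 6.3 × 25^0.623 ≈ 46.80 kt.
ΔV over 6 h = 4.82 kt → 24 h equivalent = 4.82 × 24/6 ≈ 19.28 kt.
19 kt < 30 kt ⇒ not rapid intensification.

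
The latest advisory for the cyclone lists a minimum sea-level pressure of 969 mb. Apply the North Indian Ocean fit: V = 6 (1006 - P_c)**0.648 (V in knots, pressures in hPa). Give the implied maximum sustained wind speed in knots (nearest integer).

62 kt

ΔP = 1006 − 969 = 37 mb.
37^0.648 ≈ 10.380.
V ≈ 6 × 10.380 ≈ 62.3 kt.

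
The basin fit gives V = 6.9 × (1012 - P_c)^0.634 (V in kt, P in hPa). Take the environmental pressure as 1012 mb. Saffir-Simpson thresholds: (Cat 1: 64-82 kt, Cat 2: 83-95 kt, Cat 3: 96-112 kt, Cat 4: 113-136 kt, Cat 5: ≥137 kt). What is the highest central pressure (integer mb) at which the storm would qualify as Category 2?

961 mb

Category 2 begins at V = 83 kt.
Required ΔP = (83/6.9)^(1/0.634) = 12.029^1.577 ≈ 50.56 mb.
P_c ≤ 1012 − 50.56 = 961.44, so the highest integer P_c is 961 mb.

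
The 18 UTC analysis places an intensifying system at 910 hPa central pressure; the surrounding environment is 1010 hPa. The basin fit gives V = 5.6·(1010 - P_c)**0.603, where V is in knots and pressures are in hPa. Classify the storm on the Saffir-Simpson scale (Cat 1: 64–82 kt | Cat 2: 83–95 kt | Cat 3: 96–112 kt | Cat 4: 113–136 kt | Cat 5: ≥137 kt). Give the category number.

ΔP = 1010 − 910 = 100 hPa.
V ≈ 5.6 × 100^0.603 = 5.6 × 16.07 ≈ 90 kt.
90 kt falls in the Category 2 band.

2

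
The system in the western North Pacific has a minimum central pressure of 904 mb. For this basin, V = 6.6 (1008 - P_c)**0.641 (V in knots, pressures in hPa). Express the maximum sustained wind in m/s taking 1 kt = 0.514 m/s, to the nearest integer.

ΔP = 1008 − 904 = 104 mb.
V ≈ 6.6 × 104^0.641 = 6.6 × 19.630 ≈ 129.557 kt.
129.557 × 0.514 ≈ 66.59 m/s → 67 m/s.

67 m/s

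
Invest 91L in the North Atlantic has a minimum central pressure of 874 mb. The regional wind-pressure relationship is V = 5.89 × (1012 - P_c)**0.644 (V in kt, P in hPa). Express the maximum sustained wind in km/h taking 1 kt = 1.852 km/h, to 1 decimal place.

260.5 km/h

ΔP = 1012 − 874 = 138 mb.
V ≈ 5.89 × 138^0.644 = 5.89 × 23.883 ≈ 140.669 kt.
140.669 × 1.852 ≈ 260.52 km/h → 260.5 km/h.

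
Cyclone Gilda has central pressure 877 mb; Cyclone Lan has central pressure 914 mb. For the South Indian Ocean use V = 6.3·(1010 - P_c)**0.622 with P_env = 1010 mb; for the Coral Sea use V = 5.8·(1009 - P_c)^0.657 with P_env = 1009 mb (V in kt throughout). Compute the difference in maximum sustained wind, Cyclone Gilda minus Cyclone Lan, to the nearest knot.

16 kt

Cyclone Gilda: ΔP = 133; V ≈ 6.3 × 133^0.622 ≈ 131.94 kt.
Cyclone Lan: ΔP = 95; V ≈ 5.8 × 95^0.657 ≈ 115.56 kt.
Difference ≈ 131.94 − 115.56 = 16.38 → 16 kt.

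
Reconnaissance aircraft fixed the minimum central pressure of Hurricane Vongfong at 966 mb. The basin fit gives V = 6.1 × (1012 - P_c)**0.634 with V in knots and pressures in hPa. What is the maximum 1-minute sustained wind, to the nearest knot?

69 kt

ΔP = 1012 − 966 = 46 mb.
46^0.634 ≈ 11.329.
V ≈ 6.1 × 11.329 ≈ 69.1 kt.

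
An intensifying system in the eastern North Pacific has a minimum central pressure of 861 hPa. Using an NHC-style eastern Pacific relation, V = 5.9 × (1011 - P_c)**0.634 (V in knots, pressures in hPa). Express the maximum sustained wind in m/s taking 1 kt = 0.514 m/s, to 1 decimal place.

72.7 m/s

ΔP = 1011 − 861 = 150 hPa.
V ≈ 5.9 × 150^0.634 = 5.9 × 23.969 ≈ 141.414 kt.
141.414 × 0.514 ≈ 72.69 m/s → 72.7 m/s.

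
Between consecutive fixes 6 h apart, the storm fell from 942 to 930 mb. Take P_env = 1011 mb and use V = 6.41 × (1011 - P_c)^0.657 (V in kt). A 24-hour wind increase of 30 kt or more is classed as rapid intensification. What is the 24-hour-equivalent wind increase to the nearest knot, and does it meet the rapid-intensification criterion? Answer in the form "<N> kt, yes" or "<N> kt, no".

V₁: ΔP = 69, V ≈ 6.41 × 69^0.657 ≈ 103.51 kt.
V₂: ΔP = 81, V ≈ 6.41 × 81^0.657 ≈ 115.01 kt.
ΔV over 6 h = 11.50 kt → 24 h equivalent = 11.50 × 24/6 ≈ 46.00 kt.
46 kt ≥ 30 kt ⇒ rapid intensification.

46 kt, yes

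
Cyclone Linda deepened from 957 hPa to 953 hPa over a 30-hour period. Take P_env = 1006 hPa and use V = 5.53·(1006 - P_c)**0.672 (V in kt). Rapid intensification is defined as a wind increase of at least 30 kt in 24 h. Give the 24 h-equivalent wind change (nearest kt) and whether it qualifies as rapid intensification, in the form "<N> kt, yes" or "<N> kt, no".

3 kt, no

V₁: ΔP = 49, V ≈ 5.53 × 49^0.672 ≈ 75.60 kt.
V₂: ΔP = 53, V ≈ 5.53 × 53^0.672 ≈ 79.70 kt.
ΔV over 30 h = 4.10 kt → 24 h equivalent = 4.10 × 24/30 ≈ 3.28 kt.
3 kt < 30 kt ⇒ not rapid intensification.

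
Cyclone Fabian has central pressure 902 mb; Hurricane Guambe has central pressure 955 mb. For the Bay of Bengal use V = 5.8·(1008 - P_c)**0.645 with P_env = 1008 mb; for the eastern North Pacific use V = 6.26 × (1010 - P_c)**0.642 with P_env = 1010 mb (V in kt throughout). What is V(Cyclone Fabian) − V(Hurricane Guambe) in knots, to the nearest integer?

35 kt

Cyclone Fabian: ΔP = 106; V ≈ 5.8 × 106^0.645 ≈ 117.42 kt.
Hurricane Guambe: ΔP = 55; V ≈ 6.26 × 55^0.642 ≈ 82.01 kt.
Difference ≈ 117.42 − 82.01 = 35.41 → 35 kt.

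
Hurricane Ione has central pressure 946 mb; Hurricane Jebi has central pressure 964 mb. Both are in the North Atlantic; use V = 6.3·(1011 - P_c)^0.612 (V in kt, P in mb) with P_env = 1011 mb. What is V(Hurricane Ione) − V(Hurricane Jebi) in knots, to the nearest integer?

15 kt

Hurricane Ione: ΔP = 65; V ≈ 6.3 × 65^0.612 ≈ 81.07 kt.
Hurricane Jebi: ΔP = 47; V ≈ 6.3 × 47^0.612 ≈ 66.48 kt.
Difference ≈ 81.07 − 66.48 = 14.59 → 15 kt.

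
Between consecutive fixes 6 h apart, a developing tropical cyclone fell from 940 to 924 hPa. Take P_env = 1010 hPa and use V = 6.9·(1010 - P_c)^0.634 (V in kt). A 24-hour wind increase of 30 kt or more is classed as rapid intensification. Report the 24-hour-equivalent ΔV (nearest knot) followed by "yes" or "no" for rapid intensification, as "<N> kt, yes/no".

V₁: ΔP = 70, V ≈ 6.9 × 70^0.634 ≈ 102.01 kt.
V₂: ΔP = 86, V ≈ 6.9 × 86^0.634 ≈ 116.23 kt.
ΔV over 6 h = 14.22 kt → 24 h equivalent = 14.22 × 24/6 ≈ 56.88 kt.
57 kt ≥ 30 kt ⇒ rapid intensification.

57 kt, yes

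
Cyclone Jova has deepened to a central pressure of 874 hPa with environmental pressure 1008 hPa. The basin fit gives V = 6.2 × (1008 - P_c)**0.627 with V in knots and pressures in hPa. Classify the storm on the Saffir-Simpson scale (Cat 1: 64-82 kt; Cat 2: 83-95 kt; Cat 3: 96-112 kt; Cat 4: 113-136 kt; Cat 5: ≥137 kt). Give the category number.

ΔP = 1008 − 874 = 134 hPa.
V ≈ 6.2 × 134^0.627 = 6.2 × 21.56 ≈ 134 kt.
134 kt falls in the Category 4 band.

4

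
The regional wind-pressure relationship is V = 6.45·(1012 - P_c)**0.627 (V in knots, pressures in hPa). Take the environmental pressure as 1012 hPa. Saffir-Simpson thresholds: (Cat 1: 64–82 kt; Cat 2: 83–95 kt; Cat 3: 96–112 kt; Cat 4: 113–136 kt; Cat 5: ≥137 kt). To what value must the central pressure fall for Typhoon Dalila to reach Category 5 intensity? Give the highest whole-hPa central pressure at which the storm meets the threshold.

Category 5 begins at V = 137 kt.
Required ΔP = (137/6.45)^(1/0.627) = 21.240^1.595 ≈ 130.82 hPa.
P_c ≤ 1012 − 130.82 = 881.18, so the highest integer P_c is 881 hPa.

881 hPa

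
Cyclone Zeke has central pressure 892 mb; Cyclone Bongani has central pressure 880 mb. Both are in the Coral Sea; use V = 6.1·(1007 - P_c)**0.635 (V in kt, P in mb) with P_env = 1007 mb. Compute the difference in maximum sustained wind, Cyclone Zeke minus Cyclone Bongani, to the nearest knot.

-8 kt

Cyclone Zeke: ΔP = 115; V ≈ 6.1 × 115^0.635 ≈ 124.13 kt.
Cyclone Bongani: ΔP = 127; V ≈ 6.1 × 127^0.635 ≈ 132.20 kt.
Difference ≈ 124.13 − 132.20 = -8.07 → -8 kt.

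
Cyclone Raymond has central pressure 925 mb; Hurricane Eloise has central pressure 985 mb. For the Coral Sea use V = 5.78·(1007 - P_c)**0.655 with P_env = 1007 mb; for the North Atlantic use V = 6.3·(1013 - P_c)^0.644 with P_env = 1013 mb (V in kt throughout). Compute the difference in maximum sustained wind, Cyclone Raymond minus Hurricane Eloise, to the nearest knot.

Cyclone Raymond: ΔP = 82; V ≈ 5.78 × 82^0.655 ≈ 103.63 kt.
Hurricane Eloise: ΔP = 28; V ≈ 6.3 × 28^0.644 ≈ 53.87 kt.
Difference ≈ 103.63 − 53.87 = 49.76 → 50 kt.

50 kt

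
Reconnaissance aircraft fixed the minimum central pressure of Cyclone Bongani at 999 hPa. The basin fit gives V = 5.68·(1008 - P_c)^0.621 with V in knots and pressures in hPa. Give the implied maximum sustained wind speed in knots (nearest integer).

22 kt

ΔP = 1008 − 999 = 9 hPa.
9^0.621 ≈ 3.914.
V ≈ 5.68 × 3.914 ≈ 22.2 kt.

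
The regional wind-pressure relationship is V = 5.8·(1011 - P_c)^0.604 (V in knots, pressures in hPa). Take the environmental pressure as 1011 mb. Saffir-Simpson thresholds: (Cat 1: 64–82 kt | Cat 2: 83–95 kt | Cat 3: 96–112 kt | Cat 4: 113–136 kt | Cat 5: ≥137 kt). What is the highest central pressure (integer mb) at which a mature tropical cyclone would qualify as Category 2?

Category 2 begins at V = 83 kt.
Required ΔP = (83/5.8)^(1/0.604) = 14.310^1.656 ≈ 81.91 mb.
P_c ≤ 1011 − 81.91 = 929.09, so the highest integer P_c is 929 mb.

929 mb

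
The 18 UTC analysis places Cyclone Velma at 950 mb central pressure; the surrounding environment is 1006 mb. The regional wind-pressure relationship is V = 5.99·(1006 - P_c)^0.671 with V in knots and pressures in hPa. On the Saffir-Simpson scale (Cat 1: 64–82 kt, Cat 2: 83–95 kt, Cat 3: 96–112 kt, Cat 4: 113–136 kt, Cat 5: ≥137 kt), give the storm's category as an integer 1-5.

2

ΔP = 1006 − 950 = 56 mb.
V ≈ 5.99 × 56^0.671 = 5.99 × 14.89 ≈ 89 kt.
89 kt falls in the Category 2 band.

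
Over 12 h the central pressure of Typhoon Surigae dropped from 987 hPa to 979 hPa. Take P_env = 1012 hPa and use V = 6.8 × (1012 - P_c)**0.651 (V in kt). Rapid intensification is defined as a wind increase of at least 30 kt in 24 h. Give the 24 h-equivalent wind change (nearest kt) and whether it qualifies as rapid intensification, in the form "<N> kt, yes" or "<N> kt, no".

V₁: ΔP = 25, V ≈ 6.8 × 25^0.651 ≈ 55.28 kt.
V₂: ΔP = 33, V ≈ 6.8 × 33^0.651 ≈ 66.23 kt.
ΔV over 12 h = 10.95 kt → 24 h equivalent = 10.95 × 24/12 ≈ 21.90 kt.
22 kt < 30 kt ⇒ not rapid intensification.

22 kt, no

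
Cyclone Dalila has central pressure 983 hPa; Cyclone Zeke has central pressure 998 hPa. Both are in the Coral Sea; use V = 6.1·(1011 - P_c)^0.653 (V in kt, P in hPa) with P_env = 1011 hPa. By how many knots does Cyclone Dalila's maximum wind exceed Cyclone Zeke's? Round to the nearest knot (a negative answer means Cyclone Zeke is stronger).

21 kt

Cyclone Dalila: ΔP = 28; V ≈ 6.1 × 28^0.653 ≈ 53.74 kt.
Cyclone Zeke: ΔP = 13; V ≈ 6.1 × 13^0.653 ≈ 32.56 kt.
Difference ≈ 53.74 − 32.56 = 21.18 → 21 kt.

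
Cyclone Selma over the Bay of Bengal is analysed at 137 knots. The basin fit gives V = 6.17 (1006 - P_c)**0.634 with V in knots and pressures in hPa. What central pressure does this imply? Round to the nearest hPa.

ΔP = (V / 6.17)^(1/0.634) = (137/6.17)^1.577.
137/6.17 = 22.204; 22.204^1.577 ≈ 132.96 hPa.
P_c = 1006 − 132.96 = 873.04 ≈ 873 hPa.

873 hPa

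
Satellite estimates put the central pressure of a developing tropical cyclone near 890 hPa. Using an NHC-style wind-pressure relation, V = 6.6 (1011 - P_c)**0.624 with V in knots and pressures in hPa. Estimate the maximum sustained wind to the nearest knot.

ΔP = 1011 − 890 = 121 hPa.
121^0.624 ≈ 19.937.
V ≈ 6.6 × 19.937 ≈ 131.6 kt.

132 kt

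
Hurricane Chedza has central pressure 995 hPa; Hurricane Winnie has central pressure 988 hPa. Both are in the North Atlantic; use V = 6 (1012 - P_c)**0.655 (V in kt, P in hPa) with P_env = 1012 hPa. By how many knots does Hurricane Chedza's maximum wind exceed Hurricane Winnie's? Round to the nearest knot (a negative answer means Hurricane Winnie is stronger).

Hurricane Chedza: ΔP = 17; V ≈ 6 × 17^0.655 ≈ 38.38 kt.
Hurricane Winnie: ΔP = 24; V ≈ 6 × 24^0.655 ≈ 48.10 kt.
Difference ≈ 38.38 − 48.10 = -9.72 → -10 kt.

-10 kt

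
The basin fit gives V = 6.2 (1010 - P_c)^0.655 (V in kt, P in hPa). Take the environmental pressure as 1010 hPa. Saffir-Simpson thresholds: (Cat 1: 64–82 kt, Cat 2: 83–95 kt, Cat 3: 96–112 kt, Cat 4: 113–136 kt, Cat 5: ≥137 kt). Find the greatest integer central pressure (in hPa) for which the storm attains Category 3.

Category 3 begins at V = 96 kt.
Required ΔP = (96/6.2)^(1/0.655) = 15.484^1.527 ≈ 65.56 hPa.
P_c ≤ 1010 − 65.56 = 944.44, so the highest integer P_c is 944 hPa.

944 hPa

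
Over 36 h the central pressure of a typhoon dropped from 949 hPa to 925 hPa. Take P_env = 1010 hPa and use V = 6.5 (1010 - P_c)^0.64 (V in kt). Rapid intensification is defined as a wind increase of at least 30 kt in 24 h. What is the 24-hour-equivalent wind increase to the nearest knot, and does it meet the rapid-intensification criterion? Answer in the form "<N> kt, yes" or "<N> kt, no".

V₁: ΔP = 61, V ≈ 6.5 × 61^0.64 ≈ 90.27 kt.
V₂: ΔP = 85, V ≈ 6.5 × 85^0.64 ≈ 111.62 kt.
ΔV over 36 h = 21.35 kt → 24 h equivalent = 21.35 × 24/36 ≈ 14.23 kt.
14 kt < 30 kt ⇒ not rapid intensification.

14 kt, no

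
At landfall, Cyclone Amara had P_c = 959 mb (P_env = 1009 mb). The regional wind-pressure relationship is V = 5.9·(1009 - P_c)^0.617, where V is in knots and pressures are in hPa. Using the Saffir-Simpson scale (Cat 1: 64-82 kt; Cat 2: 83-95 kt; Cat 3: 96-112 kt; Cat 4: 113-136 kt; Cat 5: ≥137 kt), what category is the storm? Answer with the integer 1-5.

ΔP = 1009 − 959 = 50 mb.
V ≈ 5.9 × 50^0.617 = 5.9 × 11.18 ≈ 66 kt.
66 kt falls in the Category 1 band.

1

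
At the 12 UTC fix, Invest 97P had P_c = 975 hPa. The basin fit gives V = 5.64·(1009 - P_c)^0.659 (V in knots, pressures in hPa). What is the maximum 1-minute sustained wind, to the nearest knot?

58 kt

ΔP = 1009 − 975 = 34 hPa.
34^0.659 ≈ 10.215.
V ≈ 5.64 × 10.215 ≈ 57.6 kt.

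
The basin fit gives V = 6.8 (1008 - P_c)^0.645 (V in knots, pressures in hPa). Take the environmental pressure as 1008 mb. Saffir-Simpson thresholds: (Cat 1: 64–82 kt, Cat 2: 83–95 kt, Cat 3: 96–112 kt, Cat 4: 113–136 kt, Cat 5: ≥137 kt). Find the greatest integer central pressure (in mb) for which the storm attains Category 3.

Category 3 begins at V = 96 kt.
Required ΔP = (96/6.8)^(1/0.645) = 14.118^1.550 ≈ 60.61 mb.
P_c ≤ 1008 − 60.61 = 947.39, so the highest integer P_c is 947 mb.

947 mb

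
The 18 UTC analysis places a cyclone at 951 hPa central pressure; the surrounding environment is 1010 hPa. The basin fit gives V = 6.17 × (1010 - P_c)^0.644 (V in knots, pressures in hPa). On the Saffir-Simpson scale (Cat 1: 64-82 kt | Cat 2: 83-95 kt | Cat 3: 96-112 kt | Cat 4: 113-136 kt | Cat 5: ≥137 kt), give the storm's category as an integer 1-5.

ΔP = 1010 − 951 = 59 hPa.
V ≈ 6.17 × 59^0.644 = 6.17 × 13.82 ≈ 85 kt.
85 kt falls in the Category 2 band.

2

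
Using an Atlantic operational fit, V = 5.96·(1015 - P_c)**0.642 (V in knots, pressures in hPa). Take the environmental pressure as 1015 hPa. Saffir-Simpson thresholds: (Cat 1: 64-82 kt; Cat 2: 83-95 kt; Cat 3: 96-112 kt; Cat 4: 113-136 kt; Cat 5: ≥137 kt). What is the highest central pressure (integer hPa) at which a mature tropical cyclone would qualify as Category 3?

939 hPa

Category 3 begins at V = 96 kt.
Required ΔP = (96/5.96)^(1/0.642) = 16.107^1.558 ≈ 75.88 hPa.
P_c ≤ 1015 − 75.88 = 939.12, so the highest integer P_c is 939 hPa.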